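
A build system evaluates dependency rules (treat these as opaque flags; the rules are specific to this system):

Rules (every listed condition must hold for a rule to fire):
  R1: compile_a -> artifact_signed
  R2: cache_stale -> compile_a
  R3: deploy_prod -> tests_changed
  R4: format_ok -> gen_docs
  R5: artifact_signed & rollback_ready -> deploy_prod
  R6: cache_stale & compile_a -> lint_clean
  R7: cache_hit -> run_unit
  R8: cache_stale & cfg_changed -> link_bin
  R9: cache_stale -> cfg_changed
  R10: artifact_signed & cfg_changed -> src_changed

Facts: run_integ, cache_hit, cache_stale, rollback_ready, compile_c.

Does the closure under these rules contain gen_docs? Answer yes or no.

no

Round 1: R2 [cache_stale -> compile_a]; R7 [cache_hit -> run_unit]; R9 [cache_stale -> cfg_changed]. New: compile_a, run_unit, cfg_changed.
Round 2: R1 [compile_a -> artifact_signed]; R6 [cache_stale & compile_a -> lint_clean]; R8 [cache_stale & cfg_changed -> link_bin]. New: artifact_signed, lint_clean, link_bin.
Round 3: R5 [artifact_signed & rollback_ready -> deploy_prod]; R10 [artifact_signed & cfg_changed -> src_changed]. New: deploy_prod, src_changed.
Round 4: R3 [deploy_prod -> tests_changed]. New: tests_changed.
Fixed point reached. gen_docs is concluded only by R4; R4 needs format_ok (never derived).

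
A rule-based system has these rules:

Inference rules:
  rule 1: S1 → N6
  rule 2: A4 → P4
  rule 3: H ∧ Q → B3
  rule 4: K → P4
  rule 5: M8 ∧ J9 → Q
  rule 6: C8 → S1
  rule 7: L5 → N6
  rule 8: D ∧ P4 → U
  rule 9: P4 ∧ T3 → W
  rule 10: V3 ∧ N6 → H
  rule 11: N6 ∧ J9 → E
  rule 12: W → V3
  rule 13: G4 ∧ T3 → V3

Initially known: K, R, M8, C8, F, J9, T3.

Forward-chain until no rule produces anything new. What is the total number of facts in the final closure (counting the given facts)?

Round 1: rule 4 [K → P4]; rule 5 [M8 ∧ J9 → Q]; rule 6 [C8 → S1]. New: P4, Q, S1.
Round 2: rule 1 [S1 → N6]; rule 9 [P4 ∧ T3 → W]. New: N6, W.
Round 3: rule 11 [N6 ∧ J9 → E]; rule 12 [W → V3]. New: E, V3.
Round 4: rule 10 [V3 ∧ N6 → H]. New: H.
Round 5: rule 3 [H ∧ Q → B3]. New: B3.
Closure: {B3, C8, E, F, H, J9, K, M8, N6, P4, Q, R, S1, T3, V3, W} — 16 facts.

16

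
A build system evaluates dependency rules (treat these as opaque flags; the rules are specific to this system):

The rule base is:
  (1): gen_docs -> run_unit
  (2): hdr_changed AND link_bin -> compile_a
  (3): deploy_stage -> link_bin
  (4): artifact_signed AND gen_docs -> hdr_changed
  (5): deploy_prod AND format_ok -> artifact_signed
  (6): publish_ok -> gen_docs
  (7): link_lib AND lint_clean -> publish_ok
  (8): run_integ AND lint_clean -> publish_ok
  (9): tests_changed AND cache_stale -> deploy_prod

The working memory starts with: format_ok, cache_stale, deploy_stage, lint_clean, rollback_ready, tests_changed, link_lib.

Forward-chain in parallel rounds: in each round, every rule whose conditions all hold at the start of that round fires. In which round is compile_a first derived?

4

Round 1 fires (3), (7), (9), giving link_bin, publish_ok, deploy_prod.
Round 2 fires (5), (6), giving artifact_signed, gen_docs.
Round 3 fires (1), (4), giving run_unit, hdr_changed.
Round 4 fires (2), giving compile_a.
compile_a first appears in round 4.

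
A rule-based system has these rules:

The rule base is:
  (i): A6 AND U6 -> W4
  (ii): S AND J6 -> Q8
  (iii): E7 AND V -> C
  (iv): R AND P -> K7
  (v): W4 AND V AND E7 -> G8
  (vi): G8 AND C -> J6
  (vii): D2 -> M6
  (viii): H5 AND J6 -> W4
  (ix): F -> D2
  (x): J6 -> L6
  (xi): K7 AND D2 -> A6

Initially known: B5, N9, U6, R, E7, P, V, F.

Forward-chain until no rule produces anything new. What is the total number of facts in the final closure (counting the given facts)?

17

Round 1: (iii) [E7 AND V -> C]; (iv) [R AND P -> K7]; (ix) [F -> D2]. Adds C, K7, D2.
Round 2: (vii) [D2 -> M6]; (xi) [K7 AND D2 -> A6]. Adds M6, A6.
Round 3: (i) [A6 AND U6 -> W4]. Adds W4.
Round 4: (v) [W4 AND V AND E7 -> G8]. Adds G8.
Round 5: (vi) [G8 AND C -> J6]. Adds J6.
Round 6: (x) [J6 -> L6]. Adds L6.
Closure: {A6, B5, C, D2, E7, F, G8, J6, K7, L6, M6, N9, P, R, U6, V, W4} — 17 facts.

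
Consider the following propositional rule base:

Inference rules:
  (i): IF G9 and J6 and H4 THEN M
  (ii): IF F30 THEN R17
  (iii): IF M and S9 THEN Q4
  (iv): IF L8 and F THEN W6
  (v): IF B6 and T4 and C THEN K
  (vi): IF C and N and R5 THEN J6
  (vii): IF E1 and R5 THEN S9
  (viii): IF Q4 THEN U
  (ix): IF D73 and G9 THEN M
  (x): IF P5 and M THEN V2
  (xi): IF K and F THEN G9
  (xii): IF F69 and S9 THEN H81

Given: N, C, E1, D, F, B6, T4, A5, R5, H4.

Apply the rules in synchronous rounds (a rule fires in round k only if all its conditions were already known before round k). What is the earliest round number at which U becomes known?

Round 1: (v) [IF B6 and T4 and C THEN K]; (vi) [IF C and N and R5 THEN J6]; (vii) [IF E1 and R5 THEN S9]. New: K, J6, S9.
Round 2: (xi) [IF K and F THEN G9]. New: G9.
Round 3: (i) [IF G9 and J6 and H4 THEN M]. New: M.
Round 4: (iii) [IF M and S9 THEN Q4]. New: Q4.
Round 5: (viii) [IF Q4 THEN U]. New: U.
U first appears in round 5.

5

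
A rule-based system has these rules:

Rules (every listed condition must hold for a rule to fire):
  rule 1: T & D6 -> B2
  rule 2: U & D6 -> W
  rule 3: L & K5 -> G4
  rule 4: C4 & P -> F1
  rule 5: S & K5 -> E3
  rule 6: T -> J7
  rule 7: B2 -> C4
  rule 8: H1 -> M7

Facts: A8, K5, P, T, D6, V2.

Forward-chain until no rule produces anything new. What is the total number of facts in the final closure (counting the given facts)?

Round 1: rule 1 [T & D6 -> B2]; rule 6 [T -> J7]. New: B2, J7.
Round 2: rule 7 [B2 -> C4]. New: C4.
Round 3: rule 4 [C4 & P -> F1]. New: F1.
Closure: {A8, B2, C4, D6, F1, J7, K5, P, T, V2} — 10 facts.

10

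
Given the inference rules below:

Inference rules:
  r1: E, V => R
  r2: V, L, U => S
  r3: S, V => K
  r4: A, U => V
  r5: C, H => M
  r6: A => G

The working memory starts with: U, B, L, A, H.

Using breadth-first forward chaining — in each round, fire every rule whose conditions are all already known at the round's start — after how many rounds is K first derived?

Round 1 — r4, r6, derive V, G.
Round 2 — r2, derive S.
Round 3 — r3, derive K.
K first appears in round 3.

3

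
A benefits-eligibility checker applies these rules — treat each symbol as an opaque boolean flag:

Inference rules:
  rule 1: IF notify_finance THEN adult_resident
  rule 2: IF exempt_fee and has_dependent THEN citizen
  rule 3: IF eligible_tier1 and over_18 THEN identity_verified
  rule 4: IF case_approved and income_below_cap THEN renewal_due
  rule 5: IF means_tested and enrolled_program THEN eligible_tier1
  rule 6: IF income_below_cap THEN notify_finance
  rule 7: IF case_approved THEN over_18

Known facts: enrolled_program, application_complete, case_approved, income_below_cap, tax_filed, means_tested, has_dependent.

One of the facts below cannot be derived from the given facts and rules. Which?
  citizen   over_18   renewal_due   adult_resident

citizen

Round 1: rule 4 [IF case_approved and income_below_cap THEN renewal_due]; rule 5 [IF means_tested and enrolled_program THEN eligible_tier1]; rule 6 [IF income_below_cap THEN notify_finance]; rule 7 [IF case_approved THEN over_18]. New: renewal_due, eligible_tier1, notify_finance, over_18.
Round 2: rule 1 [IF notify_finance THEN adult_resident]; rule 3 [IF eligible_tier1 and over_18 THEN identity_verified]. New: adult_resident, identity_verified.
Derived: renewal_due (round 1), adult_resident (round 2), over_18 (round 1). citizen never appears in any round.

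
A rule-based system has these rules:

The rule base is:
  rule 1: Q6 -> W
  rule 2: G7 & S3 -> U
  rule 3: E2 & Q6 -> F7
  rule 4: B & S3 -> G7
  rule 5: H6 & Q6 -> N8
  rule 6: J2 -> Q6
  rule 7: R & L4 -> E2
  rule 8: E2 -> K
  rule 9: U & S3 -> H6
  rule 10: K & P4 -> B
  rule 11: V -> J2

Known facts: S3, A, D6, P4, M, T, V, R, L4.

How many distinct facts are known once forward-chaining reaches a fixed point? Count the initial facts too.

Round 1: rule 7 [R & L4 -> E2]; rule 11 [V -> J2]. New: E2, J2.
Round 2: rule 6 [J2 -> Q6]; rule 8 [E2 -> K]. New: Q6, K.
Round 3: rule 1 [Q6 -> W]; rule 3 [E2 & Q6 -> F7]; rule 10 [K & P4 -> B]. New: W, F7, B.
Round 4: rule 4 [B & S3 -> G7]. New: G7.
Round 5: rule 2 [G7 & S3 -> U]. New: U.
Round 6: rule 9 [U & S3 -> H6]. New: H6.
Round 7: rule 5 [H6 & Q6 -> N8]. New: N8.
Closure: {A, B, D6, E2, F7, G7, H6, J2, K, L4, M, N8, P4, Q6, R, S3, T, U, V, W} — 20 facts.

20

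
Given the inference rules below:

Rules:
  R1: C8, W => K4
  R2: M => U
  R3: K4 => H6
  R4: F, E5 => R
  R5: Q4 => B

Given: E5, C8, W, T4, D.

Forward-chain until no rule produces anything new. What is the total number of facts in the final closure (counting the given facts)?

7

Round 1 fires R1, giving K4.
Round 2 fires R3, giving H6.
Closure: {C8, D, E5, H6, K4, T4, W} — 7 facts.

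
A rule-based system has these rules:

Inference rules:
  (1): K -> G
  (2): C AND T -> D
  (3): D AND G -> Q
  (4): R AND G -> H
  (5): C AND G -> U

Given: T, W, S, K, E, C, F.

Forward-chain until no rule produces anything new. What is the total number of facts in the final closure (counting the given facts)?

Round 1 — (1), (2), derive G, D.
Round 2 — (3), (5), derive Q, U.
Closure: {C, D, E, F, G, K, Q, S, T, U, W} — 11 facts.

11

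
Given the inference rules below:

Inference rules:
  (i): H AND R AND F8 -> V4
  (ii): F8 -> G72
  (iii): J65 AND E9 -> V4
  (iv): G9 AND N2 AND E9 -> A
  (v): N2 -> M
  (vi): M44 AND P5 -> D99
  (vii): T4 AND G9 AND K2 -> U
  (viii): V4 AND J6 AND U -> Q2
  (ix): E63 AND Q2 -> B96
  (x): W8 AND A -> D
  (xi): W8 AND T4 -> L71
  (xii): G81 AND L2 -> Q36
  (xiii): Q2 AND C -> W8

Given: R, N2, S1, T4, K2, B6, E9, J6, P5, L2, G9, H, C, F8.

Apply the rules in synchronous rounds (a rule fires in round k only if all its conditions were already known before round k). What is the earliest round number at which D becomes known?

[1] (i) [H AND R AND F8 -> V4]; (ii) [F8 -> G72]; (iv) [G9 AND N2 AND E9 -> A]; (v) [N2 -> M]; (vii) [T4 AND G9 AND K2 -> U]. ⇒ new: V4, G72, A, M, U.
[2] (viii) [V4 AND J6 AND U -> Q2]. ⇒ new: Q2.
[3] (xiii) [Q2 AND C -> W8]. ⇒ new: W8.
[4] (x) [W8 AND A -> D]; (xi) [W8 AND T4 -> L71]. ⇒ new: D, L71.
D first appears in round 4.

4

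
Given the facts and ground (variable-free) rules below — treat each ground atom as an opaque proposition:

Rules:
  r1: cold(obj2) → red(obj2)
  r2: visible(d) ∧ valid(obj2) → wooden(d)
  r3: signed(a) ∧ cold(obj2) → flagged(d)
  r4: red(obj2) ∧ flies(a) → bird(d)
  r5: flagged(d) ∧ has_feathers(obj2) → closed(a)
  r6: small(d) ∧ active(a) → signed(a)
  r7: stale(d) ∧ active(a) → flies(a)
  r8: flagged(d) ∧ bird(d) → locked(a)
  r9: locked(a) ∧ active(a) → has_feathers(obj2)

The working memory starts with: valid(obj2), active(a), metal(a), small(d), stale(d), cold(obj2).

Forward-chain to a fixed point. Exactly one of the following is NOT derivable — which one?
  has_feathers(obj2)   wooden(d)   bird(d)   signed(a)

wooden(d)

[1] r1 [cold(obj2) → red(obj2)]; r6 [small(d) ∧ active(a) → signed(a)]; r7 [stale(d) ∧ active(a) → flies(a)]. ⇒ new: red(obj2), signed(a), flies(a).
[2] r3 [signed(a) ∧ cold(obj2) → flagged(d)]; r4 [red(obj2) ∧ flies(a) → bird(d)]. ⇒ new: flagged(d), bird(d).
[3] r8 [flagged(d) ∧ bird(d) → locked(a)]. ⇒ new: locked(a).
[4] r9 [locked(a) ∧ active(a) → has_feathers(obj2)]. ⇒ new: has_feathers(obj2).
[5] r5 [flagged(d) ∧ has_feathers(obj2) → closed(a)]. ⇒ new: closed(a).
Derived: signed(a) (round 1), bird(d) (round 2), has_feathers(obj2) (round 4). wooden(d) never appears in any round.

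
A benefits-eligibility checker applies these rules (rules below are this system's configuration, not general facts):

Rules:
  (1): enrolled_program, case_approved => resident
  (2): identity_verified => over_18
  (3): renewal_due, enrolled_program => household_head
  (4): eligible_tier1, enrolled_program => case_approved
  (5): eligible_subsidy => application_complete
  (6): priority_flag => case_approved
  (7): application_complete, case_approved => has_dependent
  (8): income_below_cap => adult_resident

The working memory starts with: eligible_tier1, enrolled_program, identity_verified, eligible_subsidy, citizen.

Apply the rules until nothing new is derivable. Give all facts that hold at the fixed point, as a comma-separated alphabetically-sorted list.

[1] (2) [identity_verified => over_18]; (4) [eligible_tier1, enrolled_program => case_approved]; (5) [eligible_subsidy => application_complete]. ⇒ new: over_18, case_approved, application_complete.
[2] (1) [enrolled_program, case_approved => resident]; (7) [application_complete, case_approved => has_dependent]. ⇒ new: resident, has_dependent.

application_complete, case_approved, citizen, eligible_subsidy, eligible_tier1, enrolled_program, has_dependent, identity_verified, over_18, resident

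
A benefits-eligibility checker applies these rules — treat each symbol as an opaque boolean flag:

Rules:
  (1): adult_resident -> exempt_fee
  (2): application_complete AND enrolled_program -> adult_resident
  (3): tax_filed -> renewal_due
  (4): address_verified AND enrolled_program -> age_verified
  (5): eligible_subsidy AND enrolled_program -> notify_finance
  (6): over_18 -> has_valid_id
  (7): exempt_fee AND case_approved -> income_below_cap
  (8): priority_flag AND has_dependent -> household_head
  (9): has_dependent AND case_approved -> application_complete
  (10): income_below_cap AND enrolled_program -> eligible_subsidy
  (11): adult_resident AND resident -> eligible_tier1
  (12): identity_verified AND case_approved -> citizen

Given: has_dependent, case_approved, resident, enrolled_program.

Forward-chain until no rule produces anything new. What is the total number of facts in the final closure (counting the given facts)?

11

[1] (9) [has_dependent AND case_approved -> application_complete]. ⇒ new: application_complete.
[2] (2) [application_complete AND enrolled_program -> adult_resident]. ⇒ new: adult_resident.
[3] (1) [adult_resident -> exempt_fee]; (11) [adult_resident AND resident -> eligible_tier1]. ⇒ new: exempt_fee, eligible_tier1.
[4] (7) [exempt_fee AND case_approved -> income_below_cap]. ⇒ new: income_below_cap.
[5] (10) [income_below_cap AND enrolled_program -> eligible_subsidy]. ⇒ new: eligible_subsidy.
[6] (5) [eligible_subsidy AND enrolled_program -> notify_finance]. ⇒ new: notify_finance.
Closure: {adult_resident, application_complete, case_approved, eligible_subsidy, eligible_tier1, enrolled_program, exempt_fee, has_dependent, income_below_cap, notify_finance, resident} — 11 facts.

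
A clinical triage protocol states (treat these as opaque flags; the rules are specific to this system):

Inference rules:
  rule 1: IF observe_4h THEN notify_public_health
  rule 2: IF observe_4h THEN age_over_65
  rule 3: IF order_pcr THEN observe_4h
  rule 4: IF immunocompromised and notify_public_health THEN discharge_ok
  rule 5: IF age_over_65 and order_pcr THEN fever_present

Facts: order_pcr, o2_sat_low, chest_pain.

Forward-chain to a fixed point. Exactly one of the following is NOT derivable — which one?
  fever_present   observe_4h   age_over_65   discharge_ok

discharge_ok

Round 1 — rule 3, derive observe_4h.
Round 2 — rule 1, rule 2, derive notify_public_health, age_over_65.
Round 3 — rule 5, derive fever_present.
Derived: observe_4h (round 1), age_over_65 (round 2), fever_present (round 3). discharge_ok never appears in any round.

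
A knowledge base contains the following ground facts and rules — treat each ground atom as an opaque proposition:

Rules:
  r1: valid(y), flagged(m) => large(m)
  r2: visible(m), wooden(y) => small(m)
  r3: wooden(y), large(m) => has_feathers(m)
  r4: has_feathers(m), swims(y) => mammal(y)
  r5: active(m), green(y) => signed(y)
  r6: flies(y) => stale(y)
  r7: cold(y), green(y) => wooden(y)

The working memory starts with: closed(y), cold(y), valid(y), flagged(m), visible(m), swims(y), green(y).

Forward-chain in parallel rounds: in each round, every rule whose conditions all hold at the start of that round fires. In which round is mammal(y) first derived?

Round 1 fires r1, r7, giving large(m), wooden(y).
Round 2 fires r2, r3, giving small(m), has_feathers(m).
Round 3 fires r4, giving mammal(y).
mammal(y) first appears in round 3.

3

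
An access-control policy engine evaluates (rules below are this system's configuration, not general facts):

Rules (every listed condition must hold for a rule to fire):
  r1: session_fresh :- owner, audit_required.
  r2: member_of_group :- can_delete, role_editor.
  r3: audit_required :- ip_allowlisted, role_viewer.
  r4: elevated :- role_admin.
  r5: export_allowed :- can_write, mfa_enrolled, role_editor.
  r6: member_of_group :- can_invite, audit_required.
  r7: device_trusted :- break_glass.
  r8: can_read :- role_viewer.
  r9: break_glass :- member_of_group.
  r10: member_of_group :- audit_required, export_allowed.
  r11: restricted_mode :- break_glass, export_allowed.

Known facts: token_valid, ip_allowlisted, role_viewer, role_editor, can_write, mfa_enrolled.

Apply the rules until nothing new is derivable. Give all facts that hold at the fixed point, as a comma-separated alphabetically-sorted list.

Round 1 — r3, r5, r8, derive audit_required, export_allowed, can_read.
Round 2 — r10, derive member_of_group.
Round 3 — r9, derive break_glass.
Round 4 — r7, r11, derive device_trusted, restricted_mode.

audit_required, break_glass, can_read, can_write, device_trusted, export_allowed, ip_allowlisted, member_of_group, mfa_enrolled, restricted_mode, role_editor, role_viewer, token_valid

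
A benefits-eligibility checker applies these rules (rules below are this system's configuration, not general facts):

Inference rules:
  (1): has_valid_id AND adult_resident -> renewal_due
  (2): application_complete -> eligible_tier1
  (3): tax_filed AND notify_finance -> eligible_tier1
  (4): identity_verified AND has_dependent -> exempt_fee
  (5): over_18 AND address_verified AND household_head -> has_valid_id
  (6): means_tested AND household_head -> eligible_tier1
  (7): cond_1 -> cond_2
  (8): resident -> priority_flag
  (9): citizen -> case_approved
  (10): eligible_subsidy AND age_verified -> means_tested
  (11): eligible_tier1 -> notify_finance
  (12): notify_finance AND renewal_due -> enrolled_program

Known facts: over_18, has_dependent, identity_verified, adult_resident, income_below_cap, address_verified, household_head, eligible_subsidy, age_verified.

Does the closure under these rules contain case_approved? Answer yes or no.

[1] (4) [identity_verified AND has_dependent -> exempt_fee]; (5) [over_18 AND address_verified AND household_head -> has_valid_id]; (10) [eligible_subsidy AND age_verified -> means_tested]. ⇒ new: exempt_fee, has_valid_id, means_tested.
[2] (1) [has_valid_id AND adult_resident -> renewal_due]; (6) [means_tested AND household_head -> eligible_tier1]. ⇒ new: renewal_due, eligible_tier1.
[3] (11) [eligible_tier1 -> notify_finance]. ⇒ new: notify_finance.
[4] (12) [notify_finance AND renewal_due -> enrolled_program]. ⇒ new: enrolled_program.
Fixed point reached. case_approved is concluded only by (9); (9) needs citizen (never derived).

no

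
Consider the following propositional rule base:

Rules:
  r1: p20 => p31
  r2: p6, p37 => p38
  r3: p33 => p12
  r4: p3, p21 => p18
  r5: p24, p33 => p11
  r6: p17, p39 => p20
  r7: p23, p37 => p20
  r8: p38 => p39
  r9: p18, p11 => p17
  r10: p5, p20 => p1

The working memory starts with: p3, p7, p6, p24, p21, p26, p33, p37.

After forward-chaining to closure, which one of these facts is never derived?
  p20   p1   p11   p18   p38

p1

Round 1: r2 [p6, p37 => p38]; r3 [p33 => p12]; r4 [p3, p21 => p18]; r5 [p24, p33 => p11]. New: p38, p12, p18, p11.
Round 2: r8 [p38 => p39]; r9 [p18, p11 => p17]. New: p39, p17.
Round 3: r6 [p17, p39 => p20]. New: p20.
Round 4: r1 [p20 => p31]. New: p31.
Derived: p11 (round 1), p18 (round 1), p38 (round 1), p20 (round 3). p1 never appears in any round.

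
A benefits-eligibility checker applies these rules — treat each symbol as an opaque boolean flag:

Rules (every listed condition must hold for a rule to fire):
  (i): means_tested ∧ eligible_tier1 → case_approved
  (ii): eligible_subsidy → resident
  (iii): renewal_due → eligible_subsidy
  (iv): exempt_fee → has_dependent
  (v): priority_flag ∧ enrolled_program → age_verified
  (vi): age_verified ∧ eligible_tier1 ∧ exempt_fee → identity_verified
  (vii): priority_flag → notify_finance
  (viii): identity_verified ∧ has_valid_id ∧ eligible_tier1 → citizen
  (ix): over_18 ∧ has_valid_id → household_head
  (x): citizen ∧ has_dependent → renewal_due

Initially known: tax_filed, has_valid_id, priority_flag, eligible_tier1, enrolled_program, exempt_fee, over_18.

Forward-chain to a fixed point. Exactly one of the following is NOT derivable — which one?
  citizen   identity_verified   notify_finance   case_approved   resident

Round 1 — (iv), (v), (vii), (ix), derive has_dependent, age_verified, notify_finance, household_head.
Round 2 — (vi), derive identity_verified.
Round 3 — (viii), derive citizen.
Round 4 — (x), derive renewal_due.
Round 5 — (iii), derive eligible_subsidy.
Round 6 — (ii), derive resident.
Derived: identity_verified (round 2), resident (round 6), notify_finance (round 1), citizen (round 3). case_approved never appears in any round.

case_approved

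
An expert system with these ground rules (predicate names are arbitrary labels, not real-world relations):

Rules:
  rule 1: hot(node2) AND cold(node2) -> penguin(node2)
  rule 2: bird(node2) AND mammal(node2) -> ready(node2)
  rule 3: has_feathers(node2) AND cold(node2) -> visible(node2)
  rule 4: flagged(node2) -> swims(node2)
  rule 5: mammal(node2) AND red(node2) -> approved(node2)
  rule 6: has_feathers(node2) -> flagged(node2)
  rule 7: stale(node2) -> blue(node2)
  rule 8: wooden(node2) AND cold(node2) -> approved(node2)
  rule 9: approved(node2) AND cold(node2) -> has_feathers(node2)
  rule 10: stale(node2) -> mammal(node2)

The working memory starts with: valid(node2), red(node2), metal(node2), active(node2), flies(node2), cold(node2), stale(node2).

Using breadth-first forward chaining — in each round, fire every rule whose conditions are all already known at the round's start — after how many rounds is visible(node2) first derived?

4

[1] rule 7 [stale(node2) -> blue(node2)]; rule 10 [stale(node2) -> mammal(node2)]. ⇒ new: blue(node2), mammal(node2).
[2] rule 5 [mammal(node2) AND red(node2) -> approved(node2)]. ⇒ new: approved(node2).
[3] rule 9 [approved(node2) AND cold(node2) -> has_feathers(node2)]. ⇒ new: has_feathers(node2).
[4] rule 3 [has_feathers(node2) AND cold(node2) -> visible(node2)]; rule 6 [has_feathers(node2) -> flagged(node2)]. ⇒ new: visible(node2), flagged(node2).
visible(node2) first appears in round 4.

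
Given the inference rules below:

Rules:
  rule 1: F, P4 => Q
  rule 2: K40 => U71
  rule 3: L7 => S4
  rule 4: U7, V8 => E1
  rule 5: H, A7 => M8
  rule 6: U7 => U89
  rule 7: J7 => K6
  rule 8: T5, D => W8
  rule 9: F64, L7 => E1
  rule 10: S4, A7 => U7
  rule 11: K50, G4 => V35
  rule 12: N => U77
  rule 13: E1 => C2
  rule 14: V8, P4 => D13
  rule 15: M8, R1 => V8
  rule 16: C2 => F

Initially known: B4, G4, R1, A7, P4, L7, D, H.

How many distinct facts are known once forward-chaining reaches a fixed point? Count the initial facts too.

18

[1] rule 3 [L7 => S4]; rule 5 [H, A7 => M8]. ⇒ new: S4, M8.
[2] rule 10 [S4, A7 => U7]; rule 15 [M8, R1 => V8]. ⇒ new: U7, V8.
[3] rule 4 [U7, V8 => E1]; rule 6 [U7 => U89]; rule 14 [V8, P4 => D13]. ⇒ new: E1, U89, D13.
[4] rule 13 [E1 => C2]. ⇒ new: C2.
[5] rule 16 [C2 => F]. ⇒ new: F.
[6] rule 1 [F, P4 => Q]. ⇒ new: Q.
Closure: {A7, B4, C2, D, D13, E1, F, G4, H, L7, M8, P4, Q, R1, S4, U7, U89, V8} — 18 facts.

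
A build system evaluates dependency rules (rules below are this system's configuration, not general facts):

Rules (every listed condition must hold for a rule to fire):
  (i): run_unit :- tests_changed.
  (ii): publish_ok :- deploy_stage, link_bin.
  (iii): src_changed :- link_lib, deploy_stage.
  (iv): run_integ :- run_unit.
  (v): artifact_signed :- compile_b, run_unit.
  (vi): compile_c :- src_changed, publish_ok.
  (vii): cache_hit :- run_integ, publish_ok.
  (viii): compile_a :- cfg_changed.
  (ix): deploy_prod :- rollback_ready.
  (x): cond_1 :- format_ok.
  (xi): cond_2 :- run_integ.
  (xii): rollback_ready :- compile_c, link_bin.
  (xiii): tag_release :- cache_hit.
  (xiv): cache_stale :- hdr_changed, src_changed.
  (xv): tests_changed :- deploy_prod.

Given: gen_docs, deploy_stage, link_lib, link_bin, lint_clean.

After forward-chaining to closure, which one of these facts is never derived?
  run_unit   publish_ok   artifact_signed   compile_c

artifact_signed

Round 1: (ii) [publish_ok :- deploy_stage, link_bin.]; (iii) [src_changed :- link_lib, deploy_stage.]. Adds publish_ok, src_changed.
Round 2: (vi) [compile_c :- src_changed, publish_ok.]. Adds compile_c.
Round 3: (xii) [rollback_ready :- compile_c, link_bin.]. Adds rollback_ready.
Round 4: (ix) [deploy_prod :- rollback_ready.]. Adds deploy_prod.
Round 5: (xv) [tests_changed :- deploy_prod.]. Adds tests_changed.
Round 6: (i) [run_unit :- tests_changed.]. Adds run_unit.
Round 7: (iv) [run_integ :- run_unit.]. Adds run_integ.
Round 8: (vii) [cache_hit :- run_integ, publish_ok.]; (xi) [cond_2 :- run_integ.]. Adds cache_hit, cond_2.
Round 9: (xiii) [tag_release :- cache_hit.]. Adds tag_release.
Derived: run_unit (round 6), publish_ok (round 1), compile_c (round 2). artifact_signed never appears in any round.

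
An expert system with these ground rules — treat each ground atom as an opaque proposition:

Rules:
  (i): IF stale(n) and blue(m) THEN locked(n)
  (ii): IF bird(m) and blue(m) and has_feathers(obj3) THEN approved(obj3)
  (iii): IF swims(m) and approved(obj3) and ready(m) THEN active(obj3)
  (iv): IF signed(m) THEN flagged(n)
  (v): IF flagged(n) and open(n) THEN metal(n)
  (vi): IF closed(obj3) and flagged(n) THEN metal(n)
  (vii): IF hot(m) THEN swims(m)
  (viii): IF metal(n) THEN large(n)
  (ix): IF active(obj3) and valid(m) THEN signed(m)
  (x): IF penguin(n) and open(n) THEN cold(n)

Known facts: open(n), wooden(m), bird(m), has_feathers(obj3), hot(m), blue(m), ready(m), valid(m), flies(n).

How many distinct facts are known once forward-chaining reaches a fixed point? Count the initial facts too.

Round 1: (ii) [IF bird(m) and blue(m) and has_feathers(obj3) THEN approved(obj3)]; (vii) [IF hot(m) THEN swims(m)]. New: approved(obj3), swims(m).
Round 2: (iii) [IF swims(m) and approved(obj3) and ready(m) THEN active(obj3)]. New: active(obj3).
Round 3: (ix) [IF active(obj3) and valid(m) THEN signed(m)]. New: signed(m).
Round 4: (iv) [IF signed(m) THEN flagged(n)]. New: flagged(n).
Round 5: (v) [IF flagged(n) and open(n) THEN metal(n)]. New: metal(n).
Round 6: (viii) [IF metal(n) THEN large(n)]. New: large(n).
Closure: {active(obj3), approved(obj3), bird(m), blue(m), flagged(n), flies(n), has_feathers(obj3), hot(m), large(n), metal(n), open(n), ready(m), signed(m), swims(m), valid(m), wooden(m)} — 16 facts.

16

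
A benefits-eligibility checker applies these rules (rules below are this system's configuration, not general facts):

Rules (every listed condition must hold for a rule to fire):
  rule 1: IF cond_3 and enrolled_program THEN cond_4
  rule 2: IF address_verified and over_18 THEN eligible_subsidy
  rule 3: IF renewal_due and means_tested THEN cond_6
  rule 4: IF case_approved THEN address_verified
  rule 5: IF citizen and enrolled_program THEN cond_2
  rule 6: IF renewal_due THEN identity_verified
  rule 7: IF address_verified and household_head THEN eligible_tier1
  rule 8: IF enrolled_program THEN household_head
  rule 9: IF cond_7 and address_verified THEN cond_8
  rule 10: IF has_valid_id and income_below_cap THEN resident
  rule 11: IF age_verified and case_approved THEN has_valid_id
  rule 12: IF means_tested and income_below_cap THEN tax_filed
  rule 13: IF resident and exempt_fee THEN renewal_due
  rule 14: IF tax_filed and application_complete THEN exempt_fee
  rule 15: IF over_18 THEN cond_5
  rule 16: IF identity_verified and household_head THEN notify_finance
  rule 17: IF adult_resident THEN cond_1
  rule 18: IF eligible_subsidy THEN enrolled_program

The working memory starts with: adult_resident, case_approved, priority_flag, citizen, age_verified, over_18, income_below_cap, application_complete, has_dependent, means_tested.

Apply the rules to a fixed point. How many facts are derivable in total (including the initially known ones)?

Round 1: rule 4 [IF case_approved THEN address_verified]; rule 11 [IF age_verified and case_approved THEN has_valid_id]; rule 12 [IF means_tested and income_below_cap THEN tax_filed]; rule 15 [IF over_18 THEN cond_5]; rule 17 [IF adult_resident THEN cond_1]. Adds address_verified, has_valid_id, tax_filed, cond_5, cond_1.
Round 2: rule 2 [IF address_verified and over_18 THEN eligible_subsidy]; rule 10 [IF has_valid_id and income_below_cap THEN resident]; rule 14 [IF tax_filed and application_complete THEN exempt_fee]. Adds eligible_subsidy, resident, exempt_fee.
Round 3: rule 13 [IF resident and exempt_fee THEN renewal_due]; rule 18 [IF eligible_subsidy THEN enrolled_program]. Adds renewal_due, enrolled_program.
Round 4: rule 3 [IF renewal_due and means_tested THEN cond_6]; rule 5 [IF citizen and enrolled_program THEN cond_2]; rule 6 [IF renewal_due THEN identity_verified]; rule 8 [IF enrolled_program THEN household_head]. Adds cond_6, cond_2, identity_verified, household_head.
Round 5: rule 7 [IF address_verified and household_head THEN eligible_tier1]; rule 16 [IF identity_verified and household_head THEN notify_finance]. Adds eligible_tier1, notify_finance.
Closure: {address_verified, adult_resident, age_verified, application_complete, case_approved, citizen, cond_1, cond_2, cond_5, cond_6, eligible_subsidy, eligible_tier1, enrolled_program, exempt_fee, has_dependent, has_valid_id, household_head, identity_verified, income_below_cap, means_tested, notify_finance, over_18, priority_flag, renewal_due, resident, tax_filed} — 26 facts.

26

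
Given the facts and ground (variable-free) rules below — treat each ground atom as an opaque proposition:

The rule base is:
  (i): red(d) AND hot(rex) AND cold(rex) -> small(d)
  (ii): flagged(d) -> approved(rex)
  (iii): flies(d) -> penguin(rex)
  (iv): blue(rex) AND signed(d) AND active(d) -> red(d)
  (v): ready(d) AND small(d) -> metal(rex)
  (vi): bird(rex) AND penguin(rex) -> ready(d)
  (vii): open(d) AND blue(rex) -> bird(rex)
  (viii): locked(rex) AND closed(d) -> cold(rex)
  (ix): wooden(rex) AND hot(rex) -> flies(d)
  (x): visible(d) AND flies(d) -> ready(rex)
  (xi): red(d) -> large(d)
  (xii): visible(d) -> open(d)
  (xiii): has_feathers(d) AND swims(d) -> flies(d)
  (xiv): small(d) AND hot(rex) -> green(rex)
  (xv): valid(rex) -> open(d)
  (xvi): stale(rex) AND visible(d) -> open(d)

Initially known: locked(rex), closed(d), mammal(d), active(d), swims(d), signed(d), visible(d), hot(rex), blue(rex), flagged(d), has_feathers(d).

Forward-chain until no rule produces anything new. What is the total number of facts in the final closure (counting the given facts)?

Round 1 — (ii), (iv), (viii), (xii), (xiii), derive approved(rex), red(d), cold(rex), open(d), flies(d).
Round 2 — (i), (iii), (vii), (x), (xi), derive small(d), penguin(rex), bird(rex), ready(rex), large(d).
Round 3 — (vi), (xiv), derive ready(d), green(rex).
Round 4 — (v), derive metal(rex).
Closure: {active(d), approved(rex), bird(rex), blue(rex), closed(d), cold(rex), flagged(d), flies(d), green(rex), has_feathers(d), hot(rex), large(d), locked(rex), mammal(d), metal(rex), open(d), penguin(rex), ready(d), ready(rex), red(d), signed(d), small(d), swims(d), visible(d)} — 24 facts.

24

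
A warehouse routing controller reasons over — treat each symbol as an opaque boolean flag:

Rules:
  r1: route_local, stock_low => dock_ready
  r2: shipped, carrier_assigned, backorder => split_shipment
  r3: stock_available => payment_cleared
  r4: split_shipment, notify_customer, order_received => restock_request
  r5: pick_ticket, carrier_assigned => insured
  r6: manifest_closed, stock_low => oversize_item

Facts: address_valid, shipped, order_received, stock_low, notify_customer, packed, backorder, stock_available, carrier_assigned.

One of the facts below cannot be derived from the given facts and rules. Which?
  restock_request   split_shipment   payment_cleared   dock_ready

Round 1: r2 [shipped, carrier_assigned, backorder => split_shipment]; r3 [stock_available => payment_cleared]. New: split_shipment, payment_cleared.
Round 2: r4 [split_shipment, notify_customer, order_received => restock_request]. New: restock_request.
Derived: split_shipment (round 1), restock_request (round 2), payment_cleared (round 1). dock_ready never appears in any round.

dock_ready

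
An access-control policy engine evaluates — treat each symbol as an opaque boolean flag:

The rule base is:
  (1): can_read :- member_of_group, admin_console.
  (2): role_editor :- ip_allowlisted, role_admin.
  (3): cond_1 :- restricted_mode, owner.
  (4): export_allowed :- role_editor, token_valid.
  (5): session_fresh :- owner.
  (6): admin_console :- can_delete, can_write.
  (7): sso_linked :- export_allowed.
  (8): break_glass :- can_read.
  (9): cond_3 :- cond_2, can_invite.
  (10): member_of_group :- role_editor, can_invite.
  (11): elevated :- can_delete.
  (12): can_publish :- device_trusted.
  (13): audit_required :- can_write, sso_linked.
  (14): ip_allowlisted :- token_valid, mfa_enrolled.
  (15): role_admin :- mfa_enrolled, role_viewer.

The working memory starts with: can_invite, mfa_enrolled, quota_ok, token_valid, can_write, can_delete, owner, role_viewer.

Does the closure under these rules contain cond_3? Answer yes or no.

no

[1] (5) [session_fresh :- owner.]; (6) [admin_console :- can_delete, can_write.]; (11) [elevated :- can_delete.]; (14) [ip_allowlisted :- token_valid, mfa_enrolled.]; (15) [role_admin :- mfa_enrolled, role_viewer.]. ⇒ new: session_fresh, admin_console, elevated, ip_allowlisted, role_admin.
[2] (2) [role_editor :- ip_allowlisted, role_admin.]. ⇒ new: role_editor.
[3] (4) [export_allowed :- role_editor, token_valid.]; (10) [member_of_group :- role_editor, can_invite.]. ⇒ new: export_allowed, member_of_group.
[4] (1) [can_read :- member_of_group, admin_console.]; (7) [sso_linked :- export_allowed.]. ⇒ new: can_read, sso_linked.
[5] (8) [break_glass :- can_read.]; (13) [audit_required :- can_write, sso_linked.]. ⇒ new: break_glass, audit_required.
Fixed point reached. cond_3 is concluded only by (9); (9) needs cond_2 (never derived).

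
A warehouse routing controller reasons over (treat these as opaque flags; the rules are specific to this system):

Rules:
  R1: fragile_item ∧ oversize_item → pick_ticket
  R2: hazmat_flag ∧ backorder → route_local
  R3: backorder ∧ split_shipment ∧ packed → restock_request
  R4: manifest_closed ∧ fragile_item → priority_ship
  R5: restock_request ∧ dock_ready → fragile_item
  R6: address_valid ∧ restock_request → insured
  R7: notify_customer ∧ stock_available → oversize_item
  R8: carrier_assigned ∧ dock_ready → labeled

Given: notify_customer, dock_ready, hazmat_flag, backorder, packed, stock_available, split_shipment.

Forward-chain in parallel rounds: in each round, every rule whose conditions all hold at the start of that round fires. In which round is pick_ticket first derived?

3

Round 1 — R2, R3, R7, derive route_local, restock_request, oversize_item.
Round 2 — R5, derive fragile_item.
Round 3 — R1, derive pick_ticket.
pick_ticket first appears in round 3.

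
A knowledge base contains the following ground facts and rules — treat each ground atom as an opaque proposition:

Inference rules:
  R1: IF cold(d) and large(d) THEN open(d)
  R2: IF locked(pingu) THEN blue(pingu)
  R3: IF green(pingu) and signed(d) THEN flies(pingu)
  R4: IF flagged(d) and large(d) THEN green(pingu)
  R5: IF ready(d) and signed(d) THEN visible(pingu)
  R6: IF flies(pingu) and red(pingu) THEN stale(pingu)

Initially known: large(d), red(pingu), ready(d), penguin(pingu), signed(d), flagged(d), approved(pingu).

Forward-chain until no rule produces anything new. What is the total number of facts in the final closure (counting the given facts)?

11

Round 1: R4 [IF flagged(d) and large(d) THEN green(pingu)]; R5 [IF ready(d) and signed(d) THEN visible(pingu)]. New: green(pingu), visible(pingu).
Round 2: R3 [IF green(pingu) and signed(d) THEN flies(pingu)]. New: flies(pingu).
Round 3: R6 [IF flies(pingu) and red(pingu) THEN stale(pingu)]. New: stale(pingu).
Closure: {approved(pingu), flagged(d), flies(pingu), green(pingu), large(d), penguin(pingu), ready(d), red(pingu), signed(d), stale(pingu), visible(pingu)} — 11 facts.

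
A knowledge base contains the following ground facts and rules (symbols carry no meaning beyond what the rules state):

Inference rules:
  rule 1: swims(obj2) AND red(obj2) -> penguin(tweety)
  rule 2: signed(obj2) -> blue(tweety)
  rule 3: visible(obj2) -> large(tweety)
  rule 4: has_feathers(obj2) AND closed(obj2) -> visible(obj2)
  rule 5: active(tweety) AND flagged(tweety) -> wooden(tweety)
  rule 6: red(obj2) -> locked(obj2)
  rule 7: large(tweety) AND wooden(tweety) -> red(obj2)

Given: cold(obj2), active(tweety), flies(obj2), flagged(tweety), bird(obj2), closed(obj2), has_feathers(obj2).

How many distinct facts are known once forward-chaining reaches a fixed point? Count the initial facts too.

Round 1 — rule 4, rule 5, derive visible(obj2), wooden(tweety).
Round 2 — rule 3, derive large(tweety).
Round 3 — rule 7, derive red(obj2).
Round 4 — rule 6, derive locked(obj2).
Closure: {active(tweety), bird(obj2), closed(obj2), cold(obj2), flagged(tweety), flies(obj2), has_feathers(obj2), large(tweety), locked(obj2), red(obj2), visible(obj2), wooden(tweety)} — 12 facts.

12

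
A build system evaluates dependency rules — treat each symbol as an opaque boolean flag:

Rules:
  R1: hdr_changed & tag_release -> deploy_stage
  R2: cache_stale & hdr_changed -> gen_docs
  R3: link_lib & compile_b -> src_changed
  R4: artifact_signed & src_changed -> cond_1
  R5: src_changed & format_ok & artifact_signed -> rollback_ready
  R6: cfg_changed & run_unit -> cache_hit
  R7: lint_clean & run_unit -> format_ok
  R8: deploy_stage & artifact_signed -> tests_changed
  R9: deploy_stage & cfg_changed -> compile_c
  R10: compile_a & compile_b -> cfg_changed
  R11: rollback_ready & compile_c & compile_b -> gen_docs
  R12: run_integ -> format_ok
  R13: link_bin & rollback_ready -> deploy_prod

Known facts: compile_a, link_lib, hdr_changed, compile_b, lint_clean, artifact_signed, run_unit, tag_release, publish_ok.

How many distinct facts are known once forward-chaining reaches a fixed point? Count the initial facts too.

19

Round 1: R1 [hdr_changed & tag_release -> deploy_stage]; R3 [link_lib & compile_b -> src_changed]; R7 [lint_clean & run_unit -> format_ok]; R10 [compile_a & compile_b -> cfg_changed]. New: deploy_stage, src_changed, format_ok, cfg_changed.
Round 2: R4 [artifact_signed & src_changed -> cond_1]; R5 [src_changed & format_ok & artifact_signed -> rollback_ready]; R6 [cfg_changed & run_unit -> cache_hit]; R8 [deploy_stage & artifact_signed -> tests_changed]; R9 [deploy_stage & cfg_changed -> compile_c]. New: cond_1, rollback_ready, cache_hit, tests_changed, compile_c.
Round 3: R11 [rollback_ready & compile_c & compile_b -> gen_docs]. New: gen_docs.
Closure: {artifact_signed, cache_hit, cfg_changed, compile_a, compile_b, compile_c, cond_1, deploy_stage, format_ok, gen_docs, hdr_changed, link_lib, lint_clean, publish_ok, rollback_ready, run_unit, src_changed, tag_release, tests_changed} — 19 facts.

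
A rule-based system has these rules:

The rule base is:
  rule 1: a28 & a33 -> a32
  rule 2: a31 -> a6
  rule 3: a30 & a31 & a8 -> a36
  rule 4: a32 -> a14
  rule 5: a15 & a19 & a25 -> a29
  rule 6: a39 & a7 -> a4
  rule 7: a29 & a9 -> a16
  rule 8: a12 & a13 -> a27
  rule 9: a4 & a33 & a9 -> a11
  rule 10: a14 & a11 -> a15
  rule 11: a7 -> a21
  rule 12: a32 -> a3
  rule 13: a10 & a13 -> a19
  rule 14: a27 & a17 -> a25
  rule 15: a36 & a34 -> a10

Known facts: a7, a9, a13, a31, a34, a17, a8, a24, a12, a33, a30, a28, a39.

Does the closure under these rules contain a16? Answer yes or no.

Round 1: rule 1 [a28 & a33 -> a32]; rule 2 [a31 -> a6]; rule 3 [a30 & a31 & a8 -> a36]; rule 6 [a39 & a7 -> a4]; rule 8 [a12 & a13 -> a27]; rule 11 [a7 -> a21]. Adds a32, a6, a36, a4, a27, a21.
Round 2: rule 4 [a32 -> a14]; rule 9 [a4 & a33 & a9 -> a11]; rule 12 [a32 -> a3]; rule 14 [a27 & a17 -> a25]; rule 15 [a36 & a34 -> a10]. Adds a14, a11, a3, a25, a10.
Round 3: rule 10 [a14 & a11 -> a15]; rule 13 [a10 & a13 -> a19]. Adds a15, a19.
Round 4: rule 5 [a15 & a19 & a25 -> a29]. Adds a29.
Round 5: rule 7 [a29 & a9 -> a16]. Adds a16.
a16 appears in round 5, so it is derivable.

yes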